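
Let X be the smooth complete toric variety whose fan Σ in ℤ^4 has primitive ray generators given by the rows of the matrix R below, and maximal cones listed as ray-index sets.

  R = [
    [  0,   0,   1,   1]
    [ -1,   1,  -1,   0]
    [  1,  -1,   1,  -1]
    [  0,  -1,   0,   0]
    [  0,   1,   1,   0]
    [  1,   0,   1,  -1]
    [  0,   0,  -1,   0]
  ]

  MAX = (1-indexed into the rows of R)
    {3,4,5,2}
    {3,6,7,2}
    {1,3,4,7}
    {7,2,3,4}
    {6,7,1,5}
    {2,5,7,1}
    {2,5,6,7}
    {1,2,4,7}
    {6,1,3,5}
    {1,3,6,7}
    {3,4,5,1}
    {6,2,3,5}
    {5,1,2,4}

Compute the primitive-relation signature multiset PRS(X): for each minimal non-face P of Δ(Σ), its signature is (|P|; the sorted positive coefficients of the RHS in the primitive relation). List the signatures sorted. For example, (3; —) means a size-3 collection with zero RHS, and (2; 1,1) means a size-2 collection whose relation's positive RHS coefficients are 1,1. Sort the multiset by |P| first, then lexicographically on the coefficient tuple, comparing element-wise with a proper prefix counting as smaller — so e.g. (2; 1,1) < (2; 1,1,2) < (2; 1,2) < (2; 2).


Δ(Σ) — 7 vertices, 5 min non-faces:

  P={4,6}:  v_{4} + v_{6} = v_{3}  so sig = (2; 1)
  P={4,5,7}:  v_{4} + v_{5} + v_{7} = 0  so sig = (3; —)
  P={1,2,6}:  v_{1} + v_{2} + v_{6} = v_{5}  so sig = (3; 1)
  P={3,5,7}:  v_{3} + v_{5} + v_{7} = v_{6}  so sig = (3; 1)
  P={1,2,3}:  v_{1} + v_{2} + v_{3} = v_{4} + v_{5}  so sig = (3; 1,1)

Hence PRS(X_Σ) =
{ (2; 1),  (3; —),  (3; 1) ×2,  (3; 1,1) }


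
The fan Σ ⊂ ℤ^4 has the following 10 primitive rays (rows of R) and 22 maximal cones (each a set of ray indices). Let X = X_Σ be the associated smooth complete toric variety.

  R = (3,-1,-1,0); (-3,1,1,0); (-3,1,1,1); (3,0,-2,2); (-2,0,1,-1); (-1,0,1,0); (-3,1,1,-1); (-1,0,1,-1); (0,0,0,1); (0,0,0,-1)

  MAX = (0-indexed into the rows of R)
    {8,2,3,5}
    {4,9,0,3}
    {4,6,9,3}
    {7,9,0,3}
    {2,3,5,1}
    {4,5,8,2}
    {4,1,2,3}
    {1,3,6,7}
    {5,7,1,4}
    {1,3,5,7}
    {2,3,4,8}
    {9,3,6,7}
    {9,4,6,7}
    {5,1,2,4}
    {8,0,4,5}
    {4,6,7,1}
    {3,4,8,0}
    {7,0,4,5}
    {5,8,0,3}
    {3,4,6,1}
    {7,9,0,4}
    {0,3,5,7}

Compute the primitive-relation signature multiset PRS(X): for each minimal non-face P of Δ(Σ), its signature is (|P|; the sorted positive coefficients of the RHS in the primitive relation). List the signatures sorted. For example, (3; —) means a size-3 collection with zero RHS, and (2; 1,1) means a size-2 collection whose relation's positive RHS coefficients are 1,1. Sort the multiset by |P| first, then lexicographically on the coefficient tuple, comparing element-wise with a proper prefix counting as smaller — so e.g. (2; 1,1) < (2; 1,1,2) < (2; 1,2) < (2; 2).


Minimal non-faces — 15 found among 10 rays, 22 max cones:

  • {0,1}:  v_{0} + v_{1} = 0 ; sig = (2; —)
  • {8,9}:  v_{8} + v_{9} = 0 ; sig = (2; —)
  • {0,2}:  v_{0} + v_{2} = v_{8} ; sig = (2; 1)
  • {0,6}:  v_{0} + v_{6} = v_{9} ; sig = (2; 1)
  • {1,8}:  v_{1} + v_{8} = v_{2} ; sig = (2; 1)
  • {1,9}:  v_{1} + v_{9} = v_{6} ; sig = (2; 1)
  • {2,9}:  v_{2} + v_{9} = v_{1} ; sig = (2; 1)
  • {5,9}:  v_{5} + v_{9} = v_{7} ; sig = (2; 1)
  • {6,8}:  v_{6} + v_{8} = v_{1} ; sig = (2; 1)
  • {7,8}:  v_{7} + v_{8} = v_{5} ; sig = (2; 1)
  • {2,7}:  v_{2} + v_{7} = v_{1} + v_{5} ; sig = (2; 1,1)
  • {5,6}:  v_{5} + v_{6} = v_{1} + v_{7} ; sig = (2; 1,1)
  • {2,6}:  v_{2} + v_{6} = 2·v_{1} ; sig = (2; 2)
  • {3,4,7}:  v_{3} + v_{4} + v_{7} = 0 ; sig = (3; —)
  • {3,4,5}:  v_{3} + v_{4} + v_{5} = v_{8} ; sig = (3; 1)

Sorted signature multiset PRS(X):
{ (2; —) ×2,  (2; 1) ×8,  (2; 1,1) ×2,  (2; 2),  (3; —),  (3; 1) }


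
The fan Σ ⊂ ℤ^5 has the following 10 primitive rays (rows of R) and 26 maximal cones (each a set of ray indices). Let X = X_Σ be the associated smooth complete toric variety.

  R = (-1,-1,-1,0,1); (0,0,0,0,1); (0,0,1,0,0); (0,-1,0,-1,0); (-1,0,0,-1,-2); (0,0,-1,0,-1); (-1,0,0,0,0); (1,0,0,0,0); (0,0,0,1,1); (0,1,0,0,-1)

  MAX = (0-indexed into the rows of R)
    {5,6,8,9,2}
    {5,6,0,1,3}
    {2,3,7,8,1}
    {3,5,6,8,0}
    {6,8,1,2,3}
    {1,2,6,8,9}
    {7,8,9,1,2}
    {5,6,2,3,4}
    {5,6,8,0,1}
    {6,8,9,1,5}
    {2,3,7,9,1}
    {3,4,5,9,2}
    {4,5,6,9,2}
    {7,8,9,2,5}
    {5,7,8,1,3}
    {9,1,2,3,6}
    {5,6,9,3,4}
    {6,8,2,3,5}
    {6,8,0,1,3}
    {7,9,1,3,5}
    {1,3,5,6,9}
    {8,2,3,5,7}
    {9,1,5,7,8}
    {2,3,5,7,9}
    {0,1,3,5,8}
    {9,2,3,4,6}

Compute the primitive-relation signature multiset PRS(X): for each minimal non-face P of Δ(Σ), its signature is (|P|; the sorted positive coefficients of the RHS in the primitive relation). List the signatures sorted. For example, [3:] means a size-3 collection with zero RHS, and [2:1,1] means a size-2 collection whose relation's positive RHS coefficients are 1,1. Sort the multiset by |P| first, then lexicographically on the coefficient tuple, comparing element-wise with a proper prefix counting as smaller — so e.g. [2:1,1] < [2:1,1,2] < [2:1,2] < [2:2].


Minimal non-faces — 12 found among 10 rays, 26 max cones:

  {6,7}:  v_{6} + v_{7} = 0  →  sig = [2:]
  {0,2}:  v_{0} + v_{2} = v_{3} + v_{6} + v_{8}  →  sig = [2:1,1,1]
  {0,9}:  v_{0} + v_{9} = v_{1} + v_{5} + v_{6}  →  sig = [2:1,1,1]
  {1,4}:  v_{1} + v_{4} = v_{3} + v_{6} + v_{9}  →  sig = [2:1,1,1]
  {4,8}:  v_{4} + v_{8} = v_{2} + v_{5} + v_{6}  →  sig = [2:1,1,1]
  {0,7}:  v_{0} + v_{7} = v_{1} + v_{3} + v_{5} + v_{8}  →  sig = [2:1,1,1,1]
  {4,7}:  v_{4} + v_{7} = v_{2} + v_{3} + v_{5} + v_{9}  →  sig = [2:1,1,1,1]
  {0,4}:  v_{0} + v_{4} = v_{3} + v_{5} + 2·v_{6}  →  sig = [2:1,1,2]
  {1,2,5}:  v_{1} + v_{2} + v_{5} = 0  →  sig = [3:]
  {3,8,9}:  v_{3} + v_{8} + v_{9} = 0  →  sig = [3:]
  {1,3,5,6,8}:  v_{1} + v_{3} + v_{5} + v_{6} + v_{8} = v_{0}  →  sig = [5:1]
  {2,3,5,6,9}:  v_{2} + v_{3} + v_{5} + v_{6} + v_{9} = v_{4}  →  sig = [5:1]

Hence PRS(X_Σ) =
[[2:], [2:1,1,1], [2:1,1,1], [2:1,1,1], [2:1,1,1], [2:1,1,1,1], [2:1,1,1,1], [2:1,1,2], [3:], [3:], [5:1], [5:1]]


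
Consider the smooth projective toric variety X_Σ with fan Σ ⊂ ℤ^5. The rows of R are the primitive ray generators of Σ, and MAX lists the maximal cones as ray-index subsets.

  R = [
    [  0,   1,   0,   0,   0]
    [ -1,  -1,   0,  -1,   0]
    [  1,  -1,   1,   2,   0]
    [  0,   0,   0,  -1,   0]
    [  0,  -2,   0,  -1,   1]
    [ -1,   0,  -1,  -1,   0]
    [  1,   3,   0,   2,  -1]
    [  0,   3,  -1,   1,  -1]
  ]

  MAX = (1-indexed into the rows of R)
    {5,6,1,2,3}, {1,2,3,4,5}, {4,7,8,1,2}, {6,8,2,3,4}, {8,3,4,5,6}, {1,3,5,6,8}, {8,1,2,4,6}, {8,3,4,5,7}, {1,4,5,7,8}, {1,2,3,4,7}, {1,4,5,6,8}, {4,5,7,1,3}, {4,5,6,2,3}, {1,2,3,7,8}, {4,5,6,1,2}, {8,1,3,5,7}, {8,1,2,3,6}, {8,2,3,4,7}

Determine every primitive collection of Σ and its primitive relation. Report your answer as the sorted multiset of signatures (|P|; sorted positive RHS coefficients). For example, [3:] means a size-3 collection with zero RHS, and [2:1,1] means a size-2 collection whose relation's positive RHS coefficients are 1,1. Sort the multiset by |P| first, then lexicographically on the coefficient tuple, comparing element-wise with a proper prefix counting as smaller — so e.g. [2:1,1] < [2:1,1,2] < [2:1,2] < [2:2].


5 collections generate NE(X_Σ); each relation:

  P = {6,7}:  v_{6} + v_{7} = v_{8}  →  sig = [2:1]
  P = {2,5,7}:  v_{2} + v_{5} + v_{7} = 0  →  sig = [3:]
  P = {2,5,8}:  v_{2} + v_{5} + v_{8} = v_{6}  →  sig = [3:1]
  P = {1,3,4,6}:  v_{1} + v_{3} + v_{4} + v_{6} = 0  →  sig = [4:]
  P = {1,3,4,8}:  v_{1} + v_{3} + v_{4} + v_{8} = v_{7}  →  sig = [4:1]

Signatures (|P|; sorted positive RHS coefficients), sorted:
{ [2:1],  [3:],  [3:1],  [4:],  [4:1] }


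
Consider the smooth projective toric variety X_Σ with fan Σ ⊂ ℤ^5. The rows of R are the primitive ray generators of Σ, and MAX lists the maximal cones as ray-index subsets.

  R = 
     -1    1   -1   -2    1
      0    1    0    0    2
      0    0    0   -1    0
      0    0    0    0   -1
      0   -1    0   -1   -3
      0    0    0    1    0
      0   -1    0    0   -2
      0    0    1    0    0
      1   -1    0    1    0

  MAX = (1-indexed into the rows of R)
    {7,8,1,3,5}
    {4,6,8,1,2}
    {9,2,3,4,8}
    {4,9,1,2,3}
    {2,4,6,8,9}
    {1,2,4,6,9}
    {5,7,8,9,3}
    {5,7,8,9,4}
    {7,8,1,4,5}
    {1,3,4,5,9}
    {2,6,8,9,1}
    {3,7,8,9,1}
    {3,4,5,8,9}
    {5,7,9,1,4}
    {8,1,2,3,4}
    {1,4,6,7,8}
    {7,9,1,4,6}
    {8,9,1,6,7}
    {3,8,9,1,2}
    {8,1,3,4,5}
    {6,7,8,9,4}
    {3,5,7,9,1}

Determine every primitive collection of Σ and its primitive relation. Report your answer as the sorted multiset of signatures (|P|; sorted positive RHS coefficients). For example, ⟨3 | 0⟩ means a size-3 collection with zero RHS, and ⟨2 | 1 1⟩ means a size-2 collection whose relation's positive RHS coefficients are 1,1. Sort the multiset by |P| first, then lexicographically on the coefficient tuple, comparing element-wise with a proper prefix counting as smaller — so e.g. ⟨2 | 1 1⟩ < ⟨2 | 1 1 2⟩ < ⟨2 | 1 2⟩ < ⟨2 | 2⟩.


Δ(Σ) — 9 vertices, 7 min non-faces:

  {2,7}:  v_{2} + v_{7} = 0 ; sig = ⟨2 | 0⟩
  {3,6}:  v_{3} + v_{6} = 0 ; sig = ⟨2 | 0⟩
  {2,5}:  v_{2} + v_{5} = v_{3} + v_{4} ; sig = ⟨2 | 1 1⟩
  {5,6}:  v_{5} + v_{6} = v_{4} + v_{7} ; sig = ⟨2 | 1 1⟩
  {3,4,7}:  v_{3} + v_{4} + v_{7} = v_{5} ; sig = ⟨3 | 1⟩
  {1,4,8,9}:  v_{1} + v_{4} + v_{8} + v_{9} = v_{3} ; sig = ⟨4 | 1⟩
  {1,5,8,9}:  v_{1} + v_{5} + v_{8} + v_{9} = 2·v_{3} + v_{7} ; sig = ⟨4 | 1 2⟩

Sorted signature multiset PRS(X):
    |P|=2: 4 collections, coeffs (), (), (1,1), (1,1)
    |P|=3: 1 collection, coeffs (1)
    |P|=4: 2 collections, coeffs (1), (1,2)


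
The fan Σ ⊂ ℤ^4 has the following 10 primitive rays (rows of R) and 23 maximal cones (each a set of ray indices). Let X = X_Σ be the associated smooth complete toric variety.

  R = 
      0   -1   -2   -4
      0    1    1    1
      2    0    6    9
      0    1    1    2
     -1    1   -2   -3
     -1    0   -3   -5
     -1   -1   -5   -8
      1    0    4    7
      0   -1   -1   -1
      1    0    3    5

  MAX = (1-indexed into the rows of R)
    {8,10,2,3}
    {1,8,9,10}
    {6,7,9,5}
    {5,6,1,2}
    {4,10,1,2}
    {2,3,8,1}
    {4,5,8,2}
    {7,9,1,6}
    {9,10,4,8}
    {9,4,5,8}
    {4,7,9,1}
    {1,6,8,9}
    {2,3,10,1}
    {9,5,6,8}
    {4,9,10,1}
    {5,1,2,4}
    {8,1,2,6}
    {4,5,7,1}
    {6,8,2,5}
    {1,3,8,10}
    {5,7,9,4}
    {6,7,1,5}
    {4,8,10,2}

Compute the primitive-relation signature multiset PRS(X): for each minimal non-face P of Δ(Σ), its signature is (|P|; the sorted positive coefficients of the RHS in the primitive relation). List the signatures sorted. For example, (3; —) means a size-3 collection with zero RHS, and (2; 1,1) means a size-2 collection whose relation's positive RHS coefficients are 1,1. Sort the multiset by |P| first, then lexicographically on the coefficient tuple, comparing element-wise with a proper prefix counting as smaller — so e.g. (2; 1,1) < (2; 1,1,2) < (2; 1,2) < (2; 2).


Primitive collections (16):

  {2,9}:  v_{2} + v_{9} = 0 — sig = (2; —)
  {6,10}:  v_{6} + v_{10} = 0 — sig = (2; —)
  {4,6}:  v_{4} + v_{6} = v_{5} — sig = (2; 1)
  {5,10}:  v_{5} + v_{10} = v_{4} — sig = (2; 1)
  {7,8}:  v_{7} + v_{8} = v_{9} — sig = (2; 1)
  {2,7}:  v_{2} + v_{7} = v_{1} + v_{5} — sig = (2; 1,1)
  {3,5}:  v_{3} + v_{5} = v_{2} + v_{10} — sig = (2; 1,1)
  {3,7}:  v_{3} + v_{7} = v_{1} + v_{10} — sig = (2; 1,1)
  {3,6}:  v_{3} + v_{6} = v_{1} + v_{2} + v_{8} — sig = (2; 1,1,1)
  {3,9}:  v_{3} + v_{9} = v_{1} + v_{8} + v_{10} — sig = (2; 1,1,1)
  {7,10}:  v_{7} + v_{10} = v_{1} + v_{4} + v_{9} — sig = (2; 1,1,1)
  {3,4}:  v_{3} + v_{4} = v_{2} + 2·v_{10} — sig = (2; 1,2)
  {1,5,8}:  v_{1} + v_{5} + v_{8} = 0 — sig = (3; —)
  {1,4,8}:  v_{1} + v_{4} + v_{8} = v_{10} — sig = (3; 1)
  {1,5,9}:  v_{1} + v_{5} + v_{9} = v_{7} — sig = (3; 1)
  {1,2,8,10}:  v_{1} + v_{2} + v_{8} + v_{10} = v_{3} — sig = (4; 1)

Hence PRS(X_Σ) =
    |P|=2: 12 collections, coeffs (), (), (1), (1), (1), (1,1), (1,1), (1,1), (1,1,1), (1,1,1), (1,1,1), (1,2)
    |P|=3: 3 collections, coeffs (), (1), (1)
    |P|=4: 1 collection, coeffs (1)


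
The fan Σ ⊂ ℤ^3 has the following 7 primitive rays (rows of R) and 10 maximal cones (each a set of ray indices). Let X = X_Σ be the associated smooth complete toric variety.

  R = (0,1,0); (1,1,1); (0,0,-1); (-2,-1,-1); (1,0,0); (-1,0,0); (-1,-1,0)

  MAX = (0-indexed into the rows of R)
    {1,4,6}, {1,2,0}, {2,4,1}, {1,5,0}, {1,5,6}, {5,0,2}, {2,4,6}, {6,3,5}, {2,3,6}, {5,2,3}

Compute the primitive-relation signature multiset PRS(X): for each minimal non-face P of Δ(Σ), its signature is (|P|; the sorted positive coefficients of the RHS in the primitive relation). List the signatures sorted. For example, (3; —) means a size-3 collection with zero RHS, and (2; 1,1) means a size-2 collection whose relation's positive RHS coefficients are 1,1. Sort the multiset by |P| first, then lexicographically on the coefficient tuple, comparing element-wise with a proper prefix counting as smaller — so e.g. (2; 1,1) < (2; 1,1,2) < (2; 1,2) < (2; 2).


9 collections generate NE(X_Σ); each relation:

  {4,5}:  v_{4} + v_{5} = 0  so sig = (2; —)
  {0,6}:  v_{0} + v_{6} = v_{5}  so sig = (2; 1)
  {1,3}:  v_{1} + v_{3} = v_{5}  so sig = (2; 1)
  {0,4}:  v_{0} + v_{4} = v_{1} + v_{2}  so sig = (2; 1,1)
  {3,4}:  v_{3} + v_{4} = v_{2} + v_{6}  so sig = (2; 1,1)
  {0,3}:  v_{0} + v_{3} = v_{2} + 2·v_{5}  so sig = (2; 1,2)
  {1,2,6}:  v_{1} + v_{2} + v_{6} = 0  so sig = (3; —)
  {1,2,5}:  v_{1} + v_{2} + v_{5} = v_{0}  so sig = (3; 1)
  {2,5,6}:  v_{2} + v_{5} + v_{6} = v_{3}  so sig = (3; 1)

so the primitive-relation signature multiset is
{ (2; —),  (2; 1) ×2,  (2; 1,1) ×2,  (2; 1,2),  (3; —),  (3; 1) ×2 }


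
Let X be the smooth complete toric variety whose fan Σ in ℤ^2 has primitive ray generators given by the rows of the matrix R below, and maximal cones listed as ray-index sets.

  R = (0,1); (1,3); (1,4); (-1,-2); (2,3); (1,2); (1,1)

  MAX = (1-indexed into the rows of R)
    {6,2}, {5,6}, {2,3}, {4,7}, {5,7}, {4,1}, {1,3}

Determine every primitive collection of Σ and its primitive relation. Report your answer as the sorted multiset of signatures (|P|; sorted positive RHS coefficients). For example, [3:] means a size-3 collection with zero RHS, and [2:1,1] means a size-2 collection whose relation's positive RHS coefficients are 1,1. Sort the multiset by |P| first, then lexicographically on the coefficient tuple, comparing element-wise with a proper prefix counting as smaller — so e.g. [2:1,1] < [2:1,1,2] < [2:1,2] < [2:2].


Minimal non-faces — 14 found among 7 rays, 7 max cones:

  {4,6}:  v_{4} + v_{6} = 0  ⇒ sig = [2:]
  {1,2}:  v_{1} + v_{2} = v_{3}  ⇒ sig = [2:1]
  {1,6}:  v_{1} + v_{6} = v_{2}  ⇒ sig = [2:1]
  {1,7}:  v_{1} + v_{7} = v_{6}  ⇒ sig = [2:1]
  {2,4}:  v_{2} + v_{4} = v_{1}  ⇒ sig = [2:1]
  {4,5}:  v_{4} + v_{5} = v_{7}  ⇒ sig = [2:1]
  {6,7}:  v_{6} + v_{7} = v_{5}  ⇒ sig = [2:1]
  {3,7}:  v_{3} + v_{7} = v_{2} + v_{6}  ⇒ sig = [2:1,1]
  {3,5}:  v_{3} + v_{5} = v_{2} + 2·v_{6}  ⇒ sig = [2:1,2]
  {1,5}:  v_{1} + v_{5} = 2·v_{6}  ⇒ sig = [2:2]
  {2,7}:  v_{2} + v_{7} = 2·v_{6}  ⇒ sig = [2:2]
  {3,4}:  v_{3} + v_{4} = 2·v_{1}  ⇒ sig = [2:2]
  {3,6}:  v_{3} + v_{6} = 2·v_{2}  ⇒ sig = [2:2]
  {2,5}:  v_{2} + v_{5} = 3·v_{6}  ⇒ sig = [2:3]

Sorted signature multiset PRS(X):
    |P|=2: 14 collections, coeffs (), (1), (1), (1), (1), (1), (1), (1,1), (1,2), (2), (2), (2), (2), (3)


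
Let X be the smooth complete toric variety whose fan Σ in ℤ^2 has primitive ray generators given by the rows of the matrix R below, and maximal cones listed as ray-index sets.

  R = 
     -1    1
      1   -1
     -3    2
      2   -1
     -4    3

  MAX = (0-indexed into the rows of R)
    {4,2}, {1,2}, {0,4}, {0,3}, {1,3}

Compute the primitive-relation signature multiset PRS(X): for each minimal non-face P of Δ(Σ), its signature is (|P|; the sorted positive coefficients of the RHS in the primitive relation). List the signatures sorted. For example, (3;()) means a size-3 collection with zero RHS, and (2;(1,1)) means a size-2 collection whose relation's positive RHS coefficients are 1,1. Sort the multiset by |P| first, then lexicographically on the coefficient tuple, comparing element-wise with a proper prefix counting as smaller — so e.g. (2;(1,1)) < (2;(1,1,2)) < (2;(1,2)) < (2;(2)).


The 5 primitive collections of Σ (r=5, n=2):

  P = {0,1}:  v_{0} + v_{1} = 0 — sig = (2;())
  P = {0,2}:  v_{0} + v_{2} = v_{4} — sig = (2;(1))
  P = {1,4}:  v_{1} + v_{4} = v_{2} — sig = (2;(1))
  P = {2,3}:  v_{2} + v_{3} = v_{0} — sig = (2;(1))
  P = {3,4}:  v_{3} + v_{4} = 2·v_{0} — sig = (2;(2))

Sorted signature multiset PRS(X):
{ (2;()),  (2;(1)) ×3,  (2;(2)) }


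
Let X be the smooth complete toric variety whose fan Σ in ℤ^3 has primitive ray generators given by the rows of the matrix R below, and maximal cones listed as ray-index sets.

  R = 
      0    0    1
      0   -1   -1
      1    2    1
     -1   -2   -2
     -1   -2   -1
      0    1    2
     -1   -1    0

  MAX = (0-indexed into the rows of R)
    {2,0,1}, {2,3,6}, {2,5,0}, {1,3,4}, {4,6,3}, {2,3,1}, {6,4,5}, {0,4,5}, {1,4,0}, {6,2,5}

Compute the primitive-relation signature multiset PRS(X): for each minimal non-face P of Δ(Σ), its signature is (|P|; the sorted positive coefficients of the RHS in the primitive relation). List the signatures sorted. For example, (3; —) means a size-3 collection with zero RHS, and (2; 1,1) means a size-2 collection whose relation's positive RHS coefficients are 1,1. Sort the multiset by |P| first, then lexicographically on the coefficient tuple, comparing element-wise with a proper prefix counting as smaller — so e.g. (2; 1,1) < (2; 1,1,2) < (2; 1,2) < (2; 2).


|primitive collections| = 6. Relations:

  {2,4}:  v_{2} + v_{4} = 0 ; sig = (2; —)
  {0,3}:  v_{0} + v_{3} = v_{4} ; sig = (2; 1)
  {1,5}:  v_{1} + v_{5} = v_{0} ; sig = (2; 1)
  {1,6}:  v_{1} + v_{6} = v_{4} ; sig = (2; 1)
  {3,5}:  v_{3} + v_{5} = v_{6} ; sig = (2; 1)
  {0,6}:  v_{0} + v_{6} = v_{4} + v_{5} ; sig = (2; 1,1)

so the primitive-relation signature multiset is
[(2; —), (2; 1), (2; 1), (2; 1), (2; 1), (2; 1,1)]


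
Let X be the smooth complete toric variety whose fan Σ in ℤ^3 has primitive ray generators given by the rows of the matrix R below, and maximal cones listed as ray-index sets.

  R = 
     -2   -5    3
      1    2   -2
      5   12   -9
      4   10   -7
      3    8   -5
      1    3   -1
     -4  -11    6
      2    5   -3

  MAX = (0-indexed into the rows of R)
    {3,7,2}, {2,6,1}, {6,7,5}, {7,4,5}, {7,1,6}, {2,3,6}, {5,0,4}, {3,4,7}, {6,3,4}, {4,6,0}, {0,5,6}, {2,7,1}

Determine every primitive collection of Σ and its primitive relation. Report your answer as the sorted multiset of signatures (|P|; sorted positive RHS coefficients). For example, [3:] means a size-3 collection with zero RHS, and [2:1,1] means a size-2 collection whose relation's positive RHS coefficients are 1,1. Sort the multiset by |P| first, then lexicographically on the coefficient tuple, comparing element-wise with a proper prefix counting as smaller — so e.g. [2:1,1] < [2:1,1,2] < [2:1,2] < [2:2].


Δ(Σ) — 8 vertices, 14 min non-faces:

  P = {0,7}:  v_{0} + v_{7} = 0 — sig = [2:]
  P = {1,3}:  v_{1} + v_{3} = v_{2} — sig = [2:1]
  P = {1,4}:  v_{1} + v_{4} = v_{3} — sig = [2:1]
  P = {1,5}:  v_{1} + v_{5} = v_{7} — sig = [2:1]
  P = {0,1}:  v_{0} + v_{1} = v_{4} + v_{6} — sig = [2:1,1]
  P = {2,5}:  v_{2} + v_{5} = v_{3} + v_{7} — sig = [2:1,1]
  P = {3,5}:  v_{3} + v_{5} = v_{4} + v_{7} — sig = [2:1,1]
  P = {0,2}:  v_{0} + v_{2} = v_{3} + v_{4} + v_{6} — sig = [2:1,1,1]
  P = {0,3}:  v_{0} + v_{3} = 2·v_{4} + v_{6} — sig = [2:1,2]
  P = {2,4}:  v_{2} + v_{4} = 2·v_{3} — sig = [2:2]
  P = {4,5,6}:  v_{4} + v_{5} + v_{6} = 0 — sig = [3:]
  P = {4,6,7}:  v_{4} + v_{6} + v_{7} = v_{1} — sig = [3:1]
  P = {3,6,7}:  v_{3} + v_{6} + v_{7} = 2·v_{1} — sig = [3:2]
  P = {2,6,7}:  v_{2} + v_{6} + v_{7} = 3·v_{1} — sig = [3:3]

Signatures (|P|; sorted positive RHS coefficients), sorted:
    [2:]
    [2:1]
    [2:1]
    [2:1]
    [2:1,1]
    [2:1,1]
    [2:1,1]
    [2:1,1,1]
    [2:1,2]
    [2:2]
    [3:]
    [3:1]
    [3:2]
    [3:3]


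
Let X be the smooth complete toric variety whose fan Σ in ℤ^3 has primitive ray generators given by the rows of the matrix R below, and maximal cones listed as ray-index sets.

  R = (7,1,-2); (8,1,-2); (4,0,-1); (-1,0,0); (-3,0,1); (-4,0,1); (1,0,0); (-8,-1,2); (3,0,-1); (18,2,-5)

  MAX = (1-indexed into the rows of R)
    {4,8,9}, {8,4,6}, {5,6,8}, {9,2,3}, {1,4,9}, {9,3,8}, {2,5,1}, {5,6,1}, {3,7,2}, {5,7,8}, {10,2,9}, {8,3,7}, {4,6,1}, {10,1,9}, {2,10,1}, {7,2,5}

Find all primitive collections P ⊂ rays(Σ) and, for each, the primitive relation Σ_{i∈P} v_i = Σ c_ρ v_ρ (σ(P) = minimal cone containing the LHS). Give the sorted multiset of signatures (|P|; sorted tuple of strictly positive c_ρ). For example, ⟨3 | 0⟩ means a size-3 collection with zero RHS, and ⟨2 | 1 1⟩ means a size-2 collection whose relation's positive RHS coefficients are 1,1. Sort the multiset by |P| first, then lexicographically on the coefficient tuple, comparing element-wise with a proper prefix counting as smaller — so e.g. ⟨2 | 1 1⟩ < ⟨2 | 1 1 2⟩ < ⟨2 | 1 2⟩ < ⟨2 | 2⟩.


22 minimal non-faces of Δ(Σ) (on 10 rays):

  • {2,8}:  v_{2} + v_{8} = 0 ; sig = ⟨2 | 0⟩
  • {3,6}:  v_{3} + v_{6} = 0 ; sig = ⟨2 | 0⟩
  • {4,7}:  v_{4} + v_{7} = 0 ; sig = ⟨2 | 0⟩
  • {5,9}:  v_{5} + v_{9} = 0 ; sig = ⟨2 | 0⟩
  • {1,7}:  v_{1} + v_{7} = v_{2} ; sig = ⟨2 | 1⟩
  • {1,8}:  v_{1} + v_{8} = v_{4} ; sig = ⟨2 | 1⟩
  • {2,4}:  v_{2} + v_{4} = v_{1} ; sig = ⟨2 | 1⟩
  • {3,4}:  v_{3} + v_{4} = v_{9} ; sig = ⟨2 | 1⟩
  • {3,5}:  v_{3} + v_{5} = v_{7} ; sig = ⟨2 | 1⟩
  • {4,5}:  v_{4} + v_{5} = v_{6} ; sig = ⟨2 | 1⟩
  • {6,7}:  v_{6} + v_{7} = v_{5} ; sig = ⟨2 | 1⟩
  • {6,9}:  v_{6} + v_{9} = v_{4} ; sig = ⟨2 | 1⟩
  • {7,9}:  v_{7} + v_{9} = v_{3} ; sig = ⟨2 | 1⟩
  • {1,3}:  v_{1} + v_{3} = v_{2} + v_{9} ; sig = ⟨2 | 1 1⟩
  • {2,6}:  v_{2} + v_{6} = v_{1} + v_{5} ; sig = ⟨2 | 1 1⟩
  • {5,10}:  v_{5} + v_{10} = v_{1} + v_{2} ; sig = ⟨2 | 1 1⟩
  • {8,10}:  v_{8} + v_{10} = v_{1} + v_{9} ; sig = ⟨2 | 1 1⟩
  • {4,10}:  v_{4} + v_{10} = 2·v_{1} + v_{9} ; sig = ⟨2 | 1 2⟩
  • {7,10}:  v_{7} + v_{10} = 2·v_{2} + v_{9} ; sig = ⟨2 | 1 2⟩
  • {6,10}:  v_{6} + v_{10} = 2·v_{1} ; sig = ⟨2 | 2⟩
  • {3,10}:  v_{3} + v_{10} = 2·v_{2} + 2·v_{9} ; sig = ⟨2 | 2 2⟩
  • {1,2,9}:  v_{1} + v_{2} + v_{9} = v_{10} ; sig = ⟨3 | 1⟩

Hence PRS(X_Σ) =
    |P|=2: 21 collections, coeffs (), (), (), (), (1), (1), (1), (1), (1), (1), (1), (1), (1), (1,1), (1,1), (1,1), (1,1), (1,2), (1,2), (2), (2,2)
    |P|=3: 1 collection, coeffs (1)


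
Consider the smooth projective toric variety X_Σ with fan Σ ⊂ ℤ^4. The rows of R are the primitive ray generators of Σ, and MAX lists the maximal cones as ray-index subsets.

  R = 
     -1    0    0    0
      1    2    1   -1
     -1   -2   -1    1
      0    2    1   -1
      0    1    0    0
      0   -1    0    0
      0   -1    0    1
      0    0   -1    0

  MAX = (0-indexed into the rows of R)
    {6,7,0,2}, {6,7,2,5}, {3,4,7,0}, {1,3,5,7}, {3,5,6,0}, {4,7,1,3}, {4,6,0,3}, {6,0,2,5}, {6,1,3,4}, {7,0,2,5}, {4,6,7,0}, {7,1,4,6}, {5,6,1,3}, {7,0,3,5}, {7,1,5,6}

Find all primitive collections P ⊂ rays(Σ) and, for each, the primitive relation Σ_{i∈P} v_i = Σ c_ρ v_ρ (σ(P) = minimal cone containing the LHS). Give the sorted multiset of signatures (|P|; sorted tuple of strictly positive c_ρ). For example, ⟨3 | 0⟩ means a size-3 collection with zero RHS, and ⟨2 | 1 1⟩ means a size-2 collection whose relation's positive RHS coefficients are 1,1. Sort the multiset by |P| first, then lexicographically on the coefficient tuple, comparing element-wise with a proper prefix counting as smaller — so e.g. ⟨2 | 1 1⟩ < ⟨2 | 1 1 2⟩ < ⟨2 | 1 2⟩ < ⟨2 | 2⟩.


|primitive collections| = 7. Relations:

  P = {1,2}:  v_{1} + v_{2} = 0  so sig = ⟨2 | 0⟩
  P = {4,5}:  v_{4} + v_{5} = 0  so sig = ⟨2 | 0⟩
  P = {0,1}:  v_{0} + v_{1} = v_{3}  so sig = ⟨2 | 1⟩
  P = {2,3}:  v_{2} + v_{3} = v_{0}  so sig = ⟨2 | 1⟩
  P = {2,4}:  v_{2} + v_{4} = v_{0} + v_{6} + v_{7}  so sig = ⟨2 | 1 1 1⟩
  P = {3,6,7}:  v_{3} + v_{6} + v_{7} = v_{4}  so sig = ⟨3 | 1⟩
  P = {0,5,6,7}:  v_{0} + v_{5} + v_{6} + v_{7} = v_{2}  so sig = ⟨4 | 1⟩

Signatures (|P|; sorted positive RHS coefficients), sorted:
{ ⟨2 | 0⟩ ×2,  ⟨2 | 1⟩ ×2,  ⟨2 | 1 1 1⟩,  ⟨3 | 1⟩,  ⟨4 | 1⟩ }


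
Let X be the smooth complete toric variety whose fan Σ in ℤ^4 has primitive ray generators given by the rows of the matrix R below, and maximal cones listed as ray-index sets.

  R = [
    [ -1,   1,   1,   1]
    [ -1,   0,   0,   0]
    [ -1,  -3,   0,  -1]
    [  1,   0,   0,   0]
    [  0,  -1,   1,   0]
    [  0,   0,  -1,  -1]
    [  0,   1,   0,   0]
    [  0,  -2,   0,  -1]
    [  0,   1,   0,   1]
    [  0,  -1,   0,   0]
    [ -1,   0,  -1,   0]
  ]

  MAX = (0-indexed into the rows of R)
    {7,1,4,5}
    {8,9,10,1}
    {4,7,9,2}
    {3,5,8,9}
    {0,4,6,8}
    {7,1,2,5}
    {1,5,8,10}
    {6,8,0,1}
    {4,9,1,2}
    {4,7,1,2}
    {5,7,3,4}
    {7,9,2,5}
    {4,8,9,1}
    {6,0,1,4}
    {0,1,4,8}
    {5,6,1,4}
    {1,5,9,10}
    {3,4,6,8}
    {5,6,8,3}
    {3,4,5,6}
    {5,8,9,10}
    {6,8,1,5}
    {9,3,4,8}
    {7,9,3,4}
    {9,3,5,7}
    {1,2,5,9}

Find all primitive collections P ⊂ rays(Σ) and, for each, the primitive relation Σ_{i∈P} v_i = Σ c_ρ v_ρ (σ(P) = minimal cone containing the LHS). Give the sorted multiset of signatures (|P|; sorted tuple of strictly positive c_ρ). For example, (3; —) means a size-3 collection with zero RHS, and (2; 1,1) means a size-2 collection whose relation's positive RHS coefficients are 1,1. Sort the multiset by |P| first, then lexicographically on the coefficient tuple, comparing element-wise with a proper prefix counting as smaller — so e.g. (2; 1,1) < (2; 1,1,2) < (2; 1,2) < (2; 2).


Δ(Σ) — 11 vertices, 24 min non-faces:

  P={1,3}:  v_{1} + v_{3} = 0 — sig = (2; —)
  P={6,9}:  v_{6} + v_{9} = 0 — sig = (2; —)
  P={7,8}:  v_{7} + v_{8} = v_{9} — sig = (2; 1)
  P={0,5}:  v_{0} + v_{5} = v_{1} + v_{6} — sig = (2; 1,1)
  P={0,7}:  v_{0} + v_{7} = v_{1} + v_{4} — sig = (2; 1,1)
  P={2,3}:  v_{2} + v_{3} = v_{7} + v_{9} — sig = (2; 1,1)
  P={2,6}:  v_{2} + v_{6} = v_{1} + v_{7} — sig = (2; 1,1)
  P={4,10}:  v_{4} + v_{10} = v_{1} + v_{9} — sig = (2; 1,1)
  P={6,7}:  v_{6} + v_{7} = v_{4} + v_{5} — sig = (2; 1,1)
  P={0,3}:  v_{0} + v_{3} = v_{4} + v_{6} + v_{8} — sig = (2; 1,1,1)
  P={0,9}:  v_{0} + v_{9} = v_{1} + v_{4} + v_{8} — sig = (2; 1,1,1)
  P={3,10}:  v_{3} + v_{10} = v_{5} + v_{8} + v_{9} — sig = (2; 1,1,1)
  P={6,10}:  v_{6} + v_{10} = v_{1} + v_{5} + v_{8} — sig = (2; 1,1,1)
  P={0,2}:  v_{0} + v_{2} = 2·v_{1} + v_{4} + v_{9} — sig = (2; 1,1,2)
  P={7,10}:  v_{7} + v_{10} = v_{1} + v_{5} + 2·v_{9} — sig = (2; 1,1,2)
  P={0,10}:  v_{0} + v_{10} = 2·v_{1} + v_{8} — sig = (2; 1,2)
  P={2,8}:  v_{2} + v_{8} = v_{1} + 2·v_{9} — sig = (2; 1,2)
  P={2,10}:  v_{2} + v_{10} = 2·v_{1} + v_{5} + 3·v_{9} — sig = (2; 1,2,3)
  P={4,5,8}:  v_{4} + v_{5} + v_{8} = 0 — sig = (3; —)
  P={1,7,9}:  v_{1} + v_{7} + v_{9} = v_{2} — sig = (3; 1)
  P={4,5,9}:  v_{4} + v_{5} + v_{9} = v_{7} — sig = (3; 1)
  P={2,4,5}:  v_{2} + v_{4} + v_{5} = v_{1} + 2·v_{7} — sig = (3; 1,2)
  P={1,4,6,8}:  v_{1} + v_{4} + v_{6} + v_{8} = v_{0} — sig = (4; 1)
  P={1,5,8,9}:  v_{1} + v_{5} + v_{8} + v_{9} = v_{10} — sig = (4; 1)

Hence PRS(X_Σ) =
[(2; —), (2; —), (2; 1), (2; 1,1), (2; 1,1), (2; 1,1), (2; 1,1), (2; 1,1), (2; 1,1), (2; 1,1,1), (2; 1,1,1), (2; 1,1,1), (2; 1,1,1), (2; 1,1,2), (2; 1,1,2), (2; 1,2), (2; 1,2), (2; 1,2,3), (3; —), (3; 1), (3; 1), (3; 1,2), (4; 1), (4; 1)]


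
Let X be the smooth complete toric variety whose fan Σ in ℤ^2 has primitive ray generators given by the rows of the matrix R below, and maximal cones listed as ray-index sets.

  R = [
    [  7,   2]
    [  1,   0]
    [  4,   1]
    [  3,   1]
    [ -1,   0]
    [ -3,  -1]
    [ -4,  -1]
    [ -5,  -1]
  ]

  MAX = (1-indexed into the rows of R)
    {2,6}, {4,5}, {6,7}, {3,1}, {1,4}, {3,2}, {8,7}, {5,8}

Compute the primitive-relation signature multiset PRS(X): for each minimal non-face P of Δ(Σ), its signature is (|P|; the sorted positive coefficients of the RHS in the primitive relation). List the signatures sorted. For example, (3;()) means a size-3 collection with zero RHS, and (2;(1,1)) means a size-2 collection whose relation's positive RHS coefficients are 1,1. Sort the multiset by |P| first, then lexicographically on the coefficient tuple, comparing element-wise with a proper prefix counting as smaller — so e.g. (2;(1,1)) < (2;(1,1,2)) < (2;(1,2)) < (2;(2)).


Δ(Σ) — 8 vertices, 20 min non-faces:

  {2,5}:  v_{2} + v_{5} = 0  so sig = (2;())
  {3,7}:  v_{3} + v_{7} = 0  so sig = (2;())
  {4,6}:  v_{4} + v_{6} = 0  so sig = (2;())
  {1,6}:  v_{1} + v_{6} = v_{3}  so sig = (2;(1))
  {1,7}:  v_{1} + v_{7} = v_{4}  so sig = (2;(1))
  {2,4}:  v_{2} + v_{4} = v_{3}  so sig = (2;(1))
  {2,7}:  v_{2} + v_{7} = v_{6}  so sig = (2;(1))
  {2,8}:  v_{2} + v_{8} = v_{7}  so sig = (2;(1))
  {3,4}:  v_{3} + v_{4} = v_{1}  so sig = (2;(1))
  {3,5}:  v_{3} + v_{5} = v_{4}  so sig = (2;(1))
  {3,6}:  v_{3} + v_{6} = v_{2}  so sig = (2;(1))
  {3,8}:  v_{3} + v_{8} = v_{5}  so sig = (2;(1))
  {4,7}:  v_{4} + v_{7} = v_{5}  so sig = (2;(1))
  {5,6}:  v_{5} + v_{6} = v_{7}  so sig = (2;(1))
  {5,7}:  v_{5} + v_{7} = v_{8}  so sig = (2;(1))
  {1,8}:  v_{1} + v_{8} = v_{4} + v_{5}  so sig = (2;(1,1))
  {1,2}:  v_{1} + v_{2} = 2·v_{3}  so sig = (2;(2))
  {1,5}:  v_{1} + v_{5} = 2·v_{4}  so sig = (2;(2))
  {4,8}:  v_{4} + v_{8} = 2·v_{5}  so sig = (2;(2))
  {6,8}:  v_{6} + v_{8} = 2·v_{7}  so sig = (2;(2))

Hence PRS(X_Σ) =
    (2;())
    (2;())
    (2;())
    (2;(1))
    (2;(1))
    (2;(1))
    (2;(1))
    (2;(1))
    (2;(1))
    (2;(1))
    (2;(1))
    (2;(1))
    (2;(1))
    (2;(1))
    (2;(1))
    (2;(1,1))
    (2;(2))
    (2;(2))
    (2;(2))
    (2;(2))


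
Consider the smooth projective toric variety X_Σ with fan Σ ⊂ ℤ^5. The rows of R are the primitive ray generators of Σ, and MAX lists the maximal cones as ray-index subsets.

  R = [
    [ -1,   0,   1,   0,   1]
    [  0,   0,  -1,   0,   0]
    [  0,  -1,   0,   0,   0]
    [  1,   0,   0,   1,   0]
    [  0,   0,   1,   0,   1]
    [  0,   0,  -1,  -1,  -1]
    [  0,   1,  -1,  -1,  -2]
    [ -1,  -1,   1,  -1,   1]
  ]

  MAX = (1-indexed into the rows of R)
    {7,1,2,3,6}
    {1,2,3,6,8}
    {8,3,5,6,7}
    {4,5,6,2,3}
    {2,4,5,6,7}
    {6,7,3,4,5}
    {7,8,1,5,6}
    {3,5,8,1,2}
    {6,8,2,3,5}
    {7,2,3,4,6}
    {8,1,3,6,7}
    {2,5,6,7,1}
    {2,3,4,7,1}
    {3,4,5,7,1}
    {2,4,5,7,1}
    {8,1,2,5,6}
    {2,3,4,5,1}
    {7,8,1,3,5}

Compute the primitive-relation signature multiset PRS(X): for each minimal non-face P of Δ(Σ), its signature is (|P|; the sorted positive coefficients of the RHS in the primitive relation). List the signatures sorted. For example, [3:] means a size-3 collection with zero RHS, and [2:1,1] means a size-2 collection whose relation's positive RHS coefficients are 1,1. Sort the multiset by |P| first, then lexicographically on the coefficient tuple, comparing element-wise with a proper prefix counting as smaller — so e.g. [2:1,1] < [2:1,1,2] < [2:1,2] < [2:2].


Σ has 5 primitive collections:

  P={4,8}:  v_{4} + v_{8} = v_{3} + v_{5} ; sig = [2:1,1]
  P={1,4,6}:  v_{1} + v_{4} + v_{6} = 0 ; sig = [3:]
  P={2,7,8}:  v_{2} + v_{7} + v_{8} = v_{1} + 2·v_{6} ; sig = [3:1,2]
  P={1,3,5,6}:  v_{1} + v_{3} + v_{5} + v_{6} = v_{8} ; sig = [4:1]
  P={2,3,5,7}:  v_{2} + v_{3} + v_{5} + v_{7} = v_{6} ; sig = [4:1]

so the primitive-relation signature multiset is
    [2:1,1]
    [3:]
    [3:1,2]
    [4:1]
    [4:1]


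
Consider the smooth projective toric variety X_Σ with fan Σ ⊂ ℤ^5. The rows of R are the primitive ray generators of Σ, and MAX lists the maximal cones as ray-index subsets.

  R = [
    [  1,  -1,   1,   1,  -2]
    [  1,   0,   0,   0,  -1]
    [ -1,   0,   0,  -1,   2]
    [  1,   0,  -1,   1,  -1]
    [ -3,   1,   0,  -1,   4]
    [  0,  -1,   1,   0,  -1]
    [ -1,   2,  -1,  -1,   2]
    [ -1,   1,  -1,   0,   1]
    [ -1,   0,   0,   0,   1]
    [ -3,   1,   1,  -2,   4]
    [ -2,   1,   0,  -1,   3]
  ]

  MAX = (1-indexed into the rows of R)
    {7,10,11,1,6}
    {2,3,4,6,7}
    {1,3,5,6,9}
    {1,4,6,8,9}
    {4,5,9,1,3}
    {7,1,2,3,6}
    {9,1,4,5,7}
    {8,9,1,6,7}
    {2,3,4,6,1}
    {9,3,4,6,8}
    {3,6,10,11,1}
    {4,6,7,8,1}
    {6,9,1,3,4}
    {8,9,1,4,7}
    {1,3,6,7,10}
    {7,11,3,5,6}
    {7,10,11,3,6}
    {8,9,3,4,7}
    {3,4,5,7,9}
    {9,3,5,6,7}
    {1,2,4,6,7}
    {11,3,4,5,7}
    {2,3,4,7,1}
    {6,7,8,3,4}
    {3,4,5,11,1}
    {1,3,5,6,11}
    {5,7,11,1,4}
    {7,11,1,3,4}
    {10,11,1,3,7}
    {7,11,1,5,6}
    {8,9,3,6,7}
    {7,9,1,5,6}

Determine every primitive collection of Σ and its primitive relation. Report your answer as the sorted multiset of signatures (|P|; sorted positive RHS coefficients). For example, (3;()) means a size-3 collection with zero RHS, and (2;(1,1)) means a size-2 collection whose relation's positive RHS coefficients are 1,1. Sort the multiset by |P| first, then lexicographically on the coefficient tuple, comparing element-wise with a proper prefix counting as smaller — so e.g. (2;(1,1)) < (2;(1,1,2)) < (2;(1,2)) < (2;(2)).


Δ(Σ) — 11 vertices, 20 min non-faces:

  P={2,9}:  v_{2} + v_{9} = 0  ⟹  sig = (2;())
  P={2,5}:  v_{2} + v_{5} = v_{11}  ⟹  sig = (2;(1))
  P={4,10}:  v_{4} + v_{10} = v_{11}  ⟹  sig = (2;(1))
  P={9,11}:  v_{9} + v_{11} = v_{5}  ⟹  sig = (2;(1))
  P={2,8}:  v_{2} + v_{8} = v_{4} + v_{6} + v_{7}  ⟹  sig = (2;(1,1,1))
  P={2,11}:  v_{2} + v_{11} = v_{1} + v_{3} + v_{7}  ⟹  sig = (2;(1,1,1))
  P={8,10}:  v_{8} + v_{10} = v_{5} + v_{6} + v_{7}  ⟹  sig = (2;(1,1,1))
  P={8,11}:  v_{8} + v_{11} = v_{7} + 2·v_{9}  ⟹  sig = (2;(1,2))
  P={9,10}:  v_{9} + v_{10} = v_{6} + 2·v_{11}  ⟹  sig = (2;(1,2))
  P={2,10}:  v_{2} + v_{10} = 2·v_{1} + 2·v_{3} + v_{6} + 2·v_{7}  ⟹  sig = (2;(1,2,2,2))
  P={5,8}:  v_{5} + v_{8} = v_{7} + 3·v_{9}  ⟹  sig = (2;(1,3))
  P={5,10}:  v_{5} + v_{10} = v_{6} + 3·v_{11}  ⟹  sig = (2;(1,3))
  P={1,3,8}:  v_{1} + v_{3} + v_{8} = v_{9}  ⟹  sig = (3;(1))
  P={4,6,11}:  v_{4} + v_{6} + v_{11} = v_{9}  ⟹  sig = (3;(1))
  P={4,5,6}:  v_{4} + v_{5} + v_{6} = 2·v_{9}  ⟹  sig = (3;(2))
  P={1,3,7,9}:  v_{1} + v_{3} + v_{7} + v_{9} = v_{11}  ⟹  sig = (4;(1))
  P={4,6,7,9}:  v_{4} + v_{6} + v_{7} + v_{9} = v_{8}  ⟹  sig = (4;(1))
  P={1,3,5,7}:  v_{1} + v_{3} + v_{5} + v_{7} = 2·v_{11}  ⟹  sig = (4;(2))
  P={1,3,4,6,7}:  v_{1} + v_{3} + v_{4} + v_{6} + v_{7} = 0  ⟹  sig = (5;())
  P={1,3,6,7,11}:  v_{1} + v_{3} + v_{6} + v_{7} + v_{11} = v_{10}  ⟹  sig = (5;(1))

Signatures (|P|; sorted positive RHS coefficients), sorted:
{ (2;()),  (2;(1)) ×3,  (2;(1,1,1)) ×3,  (2;(1,2)) ×2,  (2;(1,2,2,2)),  (2;(1,3)) ×2,  (3;(1)) ×2,  (3;(2)),  (4;(1)) ×2,  (4;(2)),  (5;()),  (5;(1)) }


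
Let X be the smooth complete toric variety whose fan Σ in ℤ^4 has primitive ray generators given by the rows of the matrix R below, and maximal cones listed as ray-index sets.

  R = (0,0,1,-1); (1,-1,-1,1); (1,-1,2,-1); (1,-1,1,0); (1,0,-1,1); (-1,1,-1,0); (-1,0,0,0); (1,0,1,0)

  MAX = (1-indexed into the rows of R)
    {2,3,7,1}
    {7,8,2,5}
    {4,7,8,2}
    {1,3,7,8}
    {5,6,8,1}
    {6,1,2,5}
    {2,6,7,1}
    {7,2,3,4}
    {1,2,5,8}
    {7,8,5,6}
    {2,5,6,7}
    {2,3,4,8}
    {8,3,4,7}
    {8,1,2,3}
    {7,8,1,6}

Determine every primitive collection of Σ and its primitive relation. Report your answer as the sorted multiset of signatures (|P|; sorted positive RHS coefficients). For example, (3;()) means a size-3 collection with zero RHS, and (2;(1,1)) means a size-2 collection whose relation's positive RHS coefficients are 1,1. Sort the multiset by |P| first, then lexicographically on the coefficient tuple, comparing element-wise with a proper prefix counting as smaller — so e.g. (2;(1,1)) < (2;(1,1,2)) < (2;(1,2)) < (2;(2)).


Minimal non-faces — 9 found among 8 rays, 15 max cones:

  P = {4,6}:  v_{4} + v_{6} = 0 — sig = (2;())
  P = {1,4}:  v_{1} + v_{4} = v_{3} — sig = (2;(1))
  P = {3,6}:  v_{3} + v_{6} = v_{1} — sig = (2;(1))
  P = {4,5}:  v_{4} + v_{5} = v_{2} + v_{8} — sig = (2;(1,1))
  P = {3,5}:  v_{3} + v_{5} = v_{1} + v_{2} + v_{8} — sig = (2;(1,1,1))
  P = {1,5,7}:  v_{1} + v_{5} + v_{7} = 0 — sig = (3;())
  P = {2,6,8}:  v_{2} + v_{6} + v_{8} = v_{5} — sig = (3;(1))
  P = {1,2,7,8}:  v_{1} + v_{2} + v_{7} + v_{8} = v_{4} — sig = (4;(1))
  P = {2,3,7,8}:  v_{2} + v_{3} + v_{7} + v_{8} = 2·v_{4} — sig = (4;(2))

Signatures (|P|; sorted positive RHS coefficients), sorted:
    (2;())
    (2;(1))
    (2;(1))
    (2;(1,1))
    (2;(1,1,1))
    (3;())
    (3;(1))
    (4;(1))
    (4;(2))


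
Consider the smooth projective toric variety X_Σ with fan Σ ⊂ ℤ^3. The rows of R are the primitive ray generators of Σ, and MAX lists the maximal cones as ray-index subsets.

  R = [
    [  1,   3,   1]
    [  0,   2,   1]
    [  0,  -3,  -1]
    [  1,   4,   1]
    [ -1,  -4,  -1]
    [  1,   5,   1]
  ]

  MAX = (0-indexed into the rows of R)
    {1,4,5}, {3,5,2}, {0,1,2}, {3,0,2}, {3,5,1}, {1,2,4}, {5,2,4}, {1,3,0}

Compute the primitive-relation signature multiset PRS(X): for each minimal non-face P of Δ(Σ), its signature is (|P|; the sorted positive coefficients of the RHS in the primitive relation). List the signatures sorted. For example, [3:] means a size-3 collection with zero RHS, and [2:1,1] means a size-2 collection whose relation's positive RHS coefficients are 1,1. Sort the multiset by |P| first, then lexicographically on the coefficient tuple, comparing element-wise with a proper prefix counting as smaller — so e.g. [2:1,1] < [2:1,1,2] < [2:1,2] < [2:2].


The 5 primitive collections of Σ (r=6, n=3):

  {3,4}:  v_{3} + v_{4} = 0  →  sig = [2:]
  {0,4}:  v_{0} + v_{4} = v_{1} + v_{2}  →  sig = [2:1,1]
  {0,5}:  v_{0} + v_{5} = 2·v_{3}  →  sig = [2:2]
  {1,2,3}:  v_{1} + v_{2} + v_{3} = v_{0}  →  sig = [3:1]
  {1,2,5}:  v_{1} + v_{2} + v_{5} = v_{3}  →  sig = [3:1]

Hence PRS(X_Σ) =
{ [2:],  [2:1,1],  [2:2],  [3:1] ×2 }


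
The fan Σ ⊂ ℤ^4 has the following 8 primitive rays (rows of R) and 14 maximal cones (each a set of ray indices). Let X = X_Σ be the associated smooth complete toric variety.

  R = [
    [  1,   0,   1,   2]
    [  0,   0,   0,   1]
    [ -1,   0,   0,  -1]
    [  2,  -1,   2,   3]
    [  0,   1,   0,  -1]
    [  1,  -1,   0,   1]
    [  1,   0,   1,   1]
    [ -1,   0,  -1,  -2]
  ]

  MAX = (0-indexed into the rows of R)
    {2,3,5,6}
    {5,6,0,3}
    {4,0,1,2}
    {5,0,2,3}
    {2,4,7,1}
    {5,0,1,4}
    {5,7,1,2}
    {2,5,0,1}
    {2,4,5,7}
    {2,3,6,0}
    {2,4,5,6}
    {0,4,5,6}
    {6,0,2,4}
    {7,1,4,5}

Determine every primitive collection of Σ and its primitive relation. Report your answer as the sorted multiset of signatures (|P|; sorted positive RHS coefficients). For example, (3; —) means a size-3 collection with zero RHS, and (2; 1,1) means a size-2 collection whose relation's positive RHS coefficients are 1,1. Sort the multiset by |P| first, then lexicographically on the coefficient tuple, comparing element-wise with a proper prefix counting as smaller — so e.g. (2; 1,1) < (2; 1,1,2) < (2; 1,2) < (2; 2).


Δ(Σ) — 8 vertices, 9 min non-faces:

  {0,7}:  v_{0} + v_{7} = 0  ⇒ sig = (2; —)
  {1,6}:  v_{1} + v_{6} = v_{0}  ⇒ sig = (2; 1)
  {3,7}:  v_{3} + v_{7} = v_{2} + v_{5} + v_{6}  ⇒ sig = (2; 1,1,1)
  {6,7}:  v_{6} + v_{7} = v_{2} + v_{4} + v_{5}  ⇒ sig = (2; 1,1,1)
  {1,3}:  v_{1} + v_{3} = 2·v_{0} + v_{2} + v_{5}  ⇒ sig = (2; 1,1,2)
  {3,4}:  v_{3} + v_{4} = 2·v_{6}  ⇒ sig = (2; 2)
  {1,2,4,5}:  v_{1} + v_{2} + v_{4} + v_{5} = 0  ⇒ sig = (4; —)
  {0,2,4,5}:  v_{0} + v_{2} + v_{4} + v_{5} = v_{6}  ⇒ sig = (4; 1)
  {0,2,5,6}:  v_{0} + v_{2} + v_{5} + v_{6} = v_{3}  ⇒ sig = (4; 1)

Hence PRS(X_Σ) =
    (2; —)
    (2; 1)
    (2; 1,1,1)
    (2; 1,1,1)
    (2; 1,1,2)
    (2; 2)
    (4; —)
    (4; 1)
    (4; 1)
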